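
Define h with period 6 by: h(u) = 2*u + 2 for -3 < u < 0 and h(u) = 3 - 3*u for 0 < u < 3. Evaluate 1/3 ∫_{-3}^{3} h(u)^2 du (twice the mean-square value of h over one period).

13

1/3 ∫_{-3}^{3} h(u)^2 du = 1/3 · (39) = 13.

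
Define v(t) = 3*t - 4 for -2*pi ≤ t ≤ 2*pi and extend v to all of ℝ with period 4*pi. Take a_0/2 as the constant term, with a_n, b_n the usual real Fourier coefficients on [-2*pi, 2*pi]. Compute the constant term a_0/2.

-4

a_0 = (1/(2*pi)) ∫_{-2*pi}^{2*pi} v(t) dt = (1/(2*pi)) · (-16*pi) = -8.
So the constant term a_0/2 = -4.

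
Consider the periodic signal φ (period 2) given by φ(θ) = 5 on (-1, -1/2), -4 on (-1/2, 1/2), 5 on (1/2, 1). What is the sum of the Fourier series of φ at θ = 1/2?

At θ = 1/2 the one-sided limits are φ(1/2^-) = -4 and φ(1/2^+) = 5.
By Dirichlet's theorem the series converges to their average, [(-4) + (5)]/2 = 1/2.

1/2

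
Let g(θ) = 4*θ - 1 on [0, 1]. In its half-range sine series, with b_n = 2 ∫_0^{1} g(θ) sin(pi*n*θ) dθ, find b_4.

b_4 = 2 ∫_0^{1} (4*θ - 1) sin(4*pi*θ) dθ.
Integrating by parts (boundary term plus one more integral), an antiderivative of (4*θ - 1) sin(4*pi*θ) is -θ*cos(4*pi*θ)/pi + sin(4*pi*θ)/(4*pi**2) + cos(4*pi*θ)/(4*pi); evaluating from 0 to 1: ∫_{0}^{1} (4*θ - 1) sin(4*pi*θ) dθ = (-3/(4*pi)) - (1/(4*pi)) = -1/pi.
Hence b_4 = 2·(-1/pi) = -2/pi.

-2/pi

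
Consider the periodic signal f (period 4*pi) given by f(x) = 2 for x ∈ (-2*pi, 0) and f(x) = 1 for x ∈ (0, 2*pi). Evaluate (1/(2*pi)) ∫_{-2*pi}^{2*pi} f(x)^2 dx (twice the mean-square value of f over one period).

5

(1/(2*pi)) ∫_{-2*pi}^{2*pi} f(x)^2 dx = (1/(2*pi)) · (10*pi) = 5.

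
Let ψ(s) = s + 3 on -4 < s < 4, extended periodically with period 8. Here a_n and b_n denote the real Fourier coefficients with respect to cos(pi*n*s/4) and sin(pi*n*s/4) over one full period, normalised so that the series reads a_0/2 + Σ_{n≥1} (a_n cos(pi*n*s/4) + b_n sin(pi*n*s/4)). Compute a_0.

a_0 = 1/4 ∫_{-4}^{4} ψ(s) ds = 1/4 · (24) = 6.

6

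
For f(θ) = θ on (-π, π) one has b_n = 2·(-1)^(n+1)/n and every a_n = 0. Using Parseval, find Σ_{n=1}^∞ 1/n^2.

pi**2/6

Parseval: Σ b_n^2 = (1/π) ∫_{-π}^{π} f(θ)^2 dθ = 2*pi**2/3.
Σ b_n^2 = Σ 4/n^2, so Σ 1/n^2 = (2*pi**2/3)/4 = pi**2/6.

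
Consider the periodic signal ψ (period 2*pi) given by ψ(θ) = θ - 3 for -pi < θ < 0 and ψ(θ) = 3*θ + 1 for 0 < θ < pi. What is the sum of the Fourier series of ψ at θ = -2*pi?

θ = -2*pi differs from θ = 0 by -1 full period(s), and the series is 2*pi-periodic.
At θ = 0 the one-sided limits are ψ(0^-) = -3 and ψ(0^+) = 1.
By Dirichlet's theorem the series converges to their average, [(-3) + (1)]/2 = -1.

-1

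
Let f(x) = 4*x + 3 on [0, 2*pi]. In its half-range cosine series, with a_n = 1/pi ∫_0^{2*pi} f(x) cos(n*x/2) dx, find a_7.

-32/(49*pi)

a_7 = 1/pi ∫_0^{2*pi} (4*x + 3) cos(7*x/2) dx.
Integrating by parts (boundary term plus one more integral), an antiderivative of (4*x + 3) cos(7*x/2) is 8*x*sin(7*x/2)/7 + 6*sin(7*x/2)/7 + 16*cos(7*x/2)/49; evaluating from 0 to 2*pi: ∫_{0}^{2*pi} (4*x + 3) cos(7*x/2) dx = (-16/49) - (16/49) = -32/49.
Hence a_7 = (1/pi)·(-32/49) = -32/(49*pi).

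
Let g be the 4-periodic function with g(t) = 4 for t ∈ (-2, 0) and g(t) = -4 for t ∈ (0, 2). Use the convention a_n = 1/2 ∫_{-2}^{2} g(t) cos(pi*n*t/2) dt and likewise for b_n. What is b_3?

b_3 = 1/2 ∫_{-2}^{2} g(t) sin(3*pi*t/2) dt.
g is odd and sin(3*pi*t/2) is odd, so the integrand is even and b_3 = ∫_0^{2} g(t) sin(3*pi*t/2) dt.
Directly, an antiderivative of (-4) sin(3*pi*t/2) is 8*cos(3*pi*t/2)/(3*pi); evaluating from 0 to 2: ∫_{0}^{2} (-4) sin(3*pi*t/2) dt = (-8/(3*pi)) - (8/(3*pi)) = -16/(3*pi).
Hence b_3 = -16/(3*pi).

-16/(3*pi)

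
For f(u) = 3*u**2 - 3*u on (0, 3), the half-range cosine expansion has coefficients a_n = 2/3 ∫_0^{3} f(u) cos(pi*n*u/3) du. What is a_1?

a_1 = 2/3 ∫_0^{3} (3*u**2 - 3*u) cos(pi*u/3) du.
Integrating by parts twice (tabular method), an antiderivative of (3*u**2 - 3*u) cos(pi*u/3) is 9*u**2*sin(pi*u/3)/pi - 9*u*sin(pi*u/3)/pi + 54*u*cos(pi*u/3)/pi**2 - 162*sin(pi*u/3)/pi**3 - 27*cos(pi*u/3)/pi**2; evaluating from 0 to 3: ∫_{0}^{3} (3*u**2 - 3*u) cos(pi*u/3) du = (-135/pi**2) - (-27/pi**2) = -108/pi**2.
Hence a_1 = (2/3)·(-108/pi**2) = -72/pi**2.

-72/pi**2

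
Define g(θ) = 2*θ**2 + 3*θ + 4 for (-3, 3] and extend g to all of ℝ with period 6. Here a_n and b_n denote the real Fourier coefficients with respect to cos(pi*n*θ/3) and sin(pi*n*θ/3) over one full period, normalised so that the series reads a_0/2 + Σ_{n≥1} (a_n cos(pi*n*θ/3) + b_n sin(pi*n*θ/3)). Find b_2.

-9/pi

b_2 = 1/3 ∫_{-3}^{3} g(θ) sin(2*pi*θ/3) dθ.
Integrating by parts twice (tabular method), an antiderivative of (2*θ**2 + 3*θ + 4) sin(2*pi*θ/3) is -3*θ**2*cos(2*pi*θ/3)/pi + 9*θ*sin(2*pi*θ/3)/pi**2 - 9*θ*cos(2*pi*θ/3)/(2*pi) + 27*sin(2*pi*θ/3)/(4*pi**2) - 6*cos(2*pi*θ/3)/pi + 27*cos(2*pi*θ/3)/(2*pi**3); evaluating from -3 to 3: ∫_{-3}^{3} (2*θ**2 + 3*θ + 4) sin(2*pi*θ/3) dθ = (3*(9 - 31*pi**2)/(2*pi**3)) - (3*(9 - 13*pi**2)/(2*pi**3)) = -27/pi.
Hence b_2 = (1/3)·(-27/pi) = -9/pi.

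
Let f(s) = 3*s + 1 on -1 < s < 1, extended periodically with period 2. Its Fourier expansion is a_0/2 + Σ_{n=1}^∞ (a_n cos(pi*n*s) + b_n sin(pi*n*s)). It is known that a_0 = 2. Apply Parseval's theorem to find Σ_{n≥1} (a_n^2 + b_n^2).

6

Parseval: a_0^2/2 + Σ_{n≥1} (a_n^2+b_n^2) = ∫_{-1}^{1} f(s)^2 ds = 8.
Subtract a_0^2/2 = 2: Σ (a_n^2+b_n^2) = 6.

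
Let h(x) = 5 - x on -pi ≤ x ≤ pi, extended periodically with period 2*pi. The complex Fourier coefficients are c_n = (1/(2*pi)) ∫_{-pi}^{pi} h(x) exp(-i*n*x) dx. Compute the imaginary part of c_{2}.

-1/2

Since h is real-valued, Im(c_{2}) = -(1/(2*pi)) ∫_{-pi}^{pi} h(x) sin(2*x) dx = -b_{2}/2.
Integrating by parts (boundary term plus one more integral), an antiderivative of (5 - x) sin(2*x) is x*cos(2*x)/2 - sin(2*x)/4 - 5*cos(2*x)/2; evaluating from -pi to pi: ∫_{-pi}^{pi} (5 - x) sin(2*x) dx = (-5/2 + pi/2) - (-5/2 - pi/2) = pi.
Hence Im(c_{2}) = (-1/(2*pi))·(pi) = -1/2.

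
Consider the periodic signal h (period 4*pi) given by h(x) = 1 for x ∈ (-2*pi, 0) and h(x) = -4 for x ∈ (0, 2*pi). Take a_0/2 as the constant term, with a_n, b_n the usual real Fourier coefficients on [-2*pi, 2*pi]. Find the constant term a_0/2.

a_0 = (1/(2*pi)) ∫_{-2*pi}^{2*pi} h(x) dx = (1/(2*pi)) · (-6*pi) = -3.
So the constant term a_0/2 = -3/2.

-3/2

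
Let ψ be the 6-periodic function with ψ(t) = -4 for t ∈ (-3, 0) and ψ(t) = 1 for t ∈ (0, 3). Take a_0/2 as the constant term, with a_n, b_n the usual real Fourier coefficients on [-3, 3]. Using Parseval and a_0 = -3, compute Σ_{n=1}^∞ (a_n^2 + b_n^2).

25/2

Parseval: a_0^2/2 + Σ_{n≥1} (a_n^2+b_n^2) = 1/3 ∫_{-3}^{3} ψ(t)^2 dt = 17.
Subtract a_0^2/2 = 9/2: Σ (a_n^2+b_n^2) = 25/2.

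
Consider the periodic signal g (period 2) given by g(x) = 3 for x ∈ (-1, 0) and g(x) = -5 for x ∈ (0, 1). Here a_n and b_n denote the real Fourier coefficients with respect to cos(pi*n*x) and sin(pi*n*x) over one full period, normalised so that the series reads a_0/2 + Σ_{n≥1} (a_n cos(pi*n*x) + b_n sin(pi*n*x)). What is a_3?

a_3 = ∫_{-1}^{1} g(x) cos(3*pi*x) dx.
Split the integral at the breakpoints.
Directly, an antiderivative of (3) cos(3*pi*x) is sin(3*pi*x)/pi; evaluating from -1 to 0: ∫_{-1}^{0} (3) cos(3*pi*x) dx = (0) - (0) = 0.
Directly, an antiderivative of (-5) cos(3*pi*x) is -5*sin(3*pi*x)/(3*pi); evaluating from 0 to 1: ∫_{0}^{1} (-5) cos(3*pi*x) dx = (0) - (0) = 0.
Summing the pieces gives a_3 = 0.

0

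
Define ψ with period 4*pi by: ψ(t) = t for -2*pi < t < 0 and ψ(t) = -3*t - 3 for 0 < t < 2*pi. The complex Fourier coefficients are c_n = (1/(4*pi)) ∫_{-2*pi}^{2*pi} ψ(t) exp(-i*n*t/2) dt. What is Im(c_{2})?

-1

Since ψ is real-valued, Im(c_{2}) = -(1/(4*pi)) ∫_{-2*pi}^{2*pi} ψ(t) sin(t) dt = -b_{2}/2.
Split the integral at the breakpoints.
Integrating by parts (boundary term plus one more integral), an antiderivative of (t) sin(t) is -t*cos(t) + sin(t); evaluating from -2*pi to 0: ∫_{-2*pi}^{0} (t) sin(t) dt = (0) - (2*pi) = -2*pi.
Integrating by parts (boundary term plus one more integral), an antiderivative of (-3*t - 3) sin(t) is 3*t*cos(t) - 3*sin(t) + 3*cos(t); evaluating from 0 to 2*pi: ∫_{0}^{2*pi} (-3*t - 3) sin(t) dt = (3 + 6*pi) - (3) = 6*pi.
So ∫_{-2*pi}^{2*pi} ψ(t) sin(t) dt = 4*pi.
Hence Im(c_{2}) = (-1/(4*pi))·(4*pi) = -1.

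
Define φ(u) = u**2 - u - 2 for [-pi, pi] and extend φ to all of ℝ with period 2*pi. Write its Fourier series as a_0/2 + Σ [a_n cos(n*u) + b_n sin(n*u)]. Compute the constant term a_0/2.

a_0 = 1/pi ∫_{-pi}^{pi} φ(u) du = 1/pi · (2*pi*(-6 + pi**2)/3) = -4 + 2*pi**2/3.
So the constant term a_0/2 = -2 + pi**2/3.

-2 + pi**2/3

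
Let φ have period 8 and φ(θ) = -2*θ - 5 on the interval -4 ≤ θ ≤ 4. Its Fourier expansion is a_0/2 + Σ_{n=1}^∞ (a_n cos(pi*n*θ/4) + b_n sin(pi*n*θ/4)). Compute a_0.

a_0 = 1/4 ∫_{-4}^{4} φ(θ) dθ = 1/4 · (-40) = -10.

-10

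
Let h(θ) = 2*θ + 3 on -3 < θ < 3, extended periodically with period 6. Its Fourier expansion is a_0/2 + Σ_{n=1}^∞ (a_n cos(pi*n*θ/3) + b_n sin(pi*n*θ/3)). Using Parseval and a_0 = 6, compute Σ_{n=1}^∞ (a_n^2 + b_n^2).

Parseval: a_0^2/2 + Σ_{n≥1} (a_n^2+b_n^2) = 1/3 ∫_{-3}^{3} h(θ)^2 dθ = 42.
Subtract a_0^2/2 = 18: Σ (a_n^2+b_n^2) = 24.

24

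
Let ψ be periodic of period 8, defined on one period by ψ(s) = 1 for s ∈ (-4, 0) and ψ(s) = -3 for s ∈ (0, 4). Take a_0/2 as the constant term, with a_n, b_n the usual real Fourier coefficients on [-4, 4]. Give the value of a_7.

0

a_7 = 1/4 ∫_{-4}^{4} ψ(s) cos(7*pi*s/4) ds.
Split the integral at the breakpoints.
Directly, an antiderivative of (1) cos(7*pi*s/4) is 4*sin(7*pi*s/4)/(7*pi); evaluating from -4 to 0: ∫_{-4}^{0} (1) cos(7*pi*s/4) ds = (0) - (0) = 0.
Directly, an antiderivative of (-3) cos(7*pi*s/4) is -12*sin(7*pi*s/4)/(7*pi); evaluating from 0 to 4: ∫_{0}^{4} (-3) cos(7*pi*s/4) ds = (0) - (0) = 0.
Summing the pieces and multiplying by (1/4) gives a_7 = 0.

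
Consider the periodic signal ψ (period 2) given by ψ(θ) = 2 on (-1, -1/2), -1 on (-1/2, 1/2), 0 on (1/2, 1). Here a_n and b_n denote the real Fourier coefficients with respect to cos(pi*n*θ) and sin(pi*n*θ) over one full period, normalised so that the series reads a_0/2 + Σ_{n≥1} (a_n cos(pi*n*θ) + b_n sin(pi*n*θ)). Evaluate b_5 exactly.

b_5 = ∫_{-1}^{1} ψ(θ) sin(5*pi*θ) dθ.
Split the integral at the breakpoints.
Directly, an antiderivative of (2) sin(5*pi*θ) is -2*cos(5*pi*θ)/(5*pi); evaluating from -1 to -1/2: ∫_{-1}^{-1/2} (2) sin(5*pi*θ) dθ = (0) - (2/(5*pi)) = -2/(5*pi).
Directly, an antiderivative of (-1) sin(5*pi*θ) is cos(5*pi*θ)/(5*pi); evaluating from -1/2 to 1/2: ∫_{-1/2}^{1/2} (-1) sin(5*pi*θ) dθ = (0) - (0) = 0.
∫_{1/2}^{1} (0) sin(5*pi*θ) dθ = 0.
Summing the pieces gives b_5 = -2/(5*pi).

-2/(5*pi)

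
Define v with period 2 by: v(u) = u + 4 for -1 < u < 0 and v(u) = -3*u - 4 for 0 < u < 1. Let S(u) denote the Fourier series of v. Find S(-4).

0

u = -4 differs from u = 0 by -2 full period(s), and the series is 2-periodic.
At u = 0 the one-sided limits are v(0^-) = 4 and v(0^+) = -4.
By Dirichlet's theorem the series converges to their average, [(4) + (-4)]/2 = 0.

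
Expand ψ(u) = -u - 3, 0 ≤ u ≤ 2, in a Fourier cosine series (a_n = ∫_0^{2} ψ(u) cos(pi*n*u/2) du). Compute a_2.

a_2 = ∫_0^{2} (-u - 3) cos(pi*u) du.
Integrating by parts (boundary term plus one more integral), an antiderivative of (-u - 3) cos(pi*u) is -u*sin(pi*u)/pi - 3*sin(pi*u)/pi - cos(pi*u)/pi**2; evaluating from 0 to 2: ∫_{0}^{2} (-u - 3) cos(pi*u) du = (-1/pi**2) - (-1/pi**2) = 0.
Hence a_2 = 0.

0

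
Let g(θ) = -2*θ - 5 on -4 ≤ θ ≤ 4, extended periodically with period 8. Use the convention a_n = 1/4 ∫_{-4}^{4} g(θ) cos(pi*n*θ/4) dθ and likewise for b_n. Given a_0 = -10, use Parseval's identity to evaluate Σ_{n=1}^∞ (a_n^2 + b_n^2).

128/3

Parseval: a_0^2/2 + Σ_{n≥1} (a_n^2+b_n^2) = 1/4 ∫_{-4}^{4} g(θ)^2 dθ = 278/3.
Subtract a_0^2/2 = 50: Σ (a_n^2+b_n^2) = 128/3.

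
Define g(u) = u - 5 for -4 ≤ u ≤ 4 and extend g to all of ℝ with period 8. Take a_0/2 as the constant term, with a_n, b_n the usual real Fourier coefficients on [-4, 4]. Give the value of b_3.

8/(3*pi)

b_3 = 1/4 ∫_{-4}^{4} g(u) sin(3*pi*u/4) du.
Integrating by parts (boundary term plus one more integral), an antiderivative of (u - 5) sin(3*pi*u/4) is -4*u*cos(3*pi*u/4)/(3*pi) + 16*sin(3*pi*u/4)/(9*pi**2) + 20*cos(3*pi*u/4)/(3*pi); evaluating from -4 to 4: ∫_{-4}^{4} (u - 5) sin(3*pi*u/4) du = (-4/(3*pi)) - (-12/pi) = 32/(3*pi).
Hence b_3 = (1/4)·(32/(3*pi)) = 8/(3*pi).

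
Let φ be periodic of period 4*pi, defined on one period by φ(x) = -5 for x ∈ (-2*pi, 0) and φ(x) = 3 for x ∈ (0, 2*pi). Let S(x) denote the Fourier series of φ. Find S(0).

At x = 0 the one-sided limits are φ(0^-) = -5 and φ(0^+) = 3.
By Dirichlet's theorem the series converges to their average, [(-5) + (3)]/2 = -1.

-1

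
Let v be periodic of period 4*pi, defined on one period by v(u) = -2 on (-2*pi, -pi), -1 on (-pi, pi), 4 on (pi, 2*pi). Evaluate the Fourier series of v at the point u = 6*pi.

u = 6*pi differs from u = 2*pi by 1 full period(s), and the series is 4*pi-periodic.
At u = 2*pi the one-sided limits are v(2*pi^-) = 4 and v(2*pi^+) = -2.
By Dirichlet's theorem the series converges to their average, [(4) + (-2)]/2 = 1.

1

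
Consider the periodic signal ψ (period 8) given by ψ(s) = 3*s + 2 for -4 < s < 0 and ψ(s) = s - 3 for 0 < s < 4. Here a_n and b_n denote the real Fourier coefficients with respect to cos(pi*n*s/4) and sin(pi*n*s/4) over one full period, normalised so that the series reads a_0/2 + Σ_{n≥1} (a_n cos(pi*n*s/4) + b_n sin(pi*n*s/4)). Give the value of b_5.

6/(5*pi)

b_5 = 1/4 ∫_{-4}^{4} ψ(s) sin(5*pi*s/4) ds.
Split the integral at the breakpoints.
Integrating by parts (boundary term plus one more integral), an antiderivative of (3*s + 2) sin(5*pi*s/4) is -12*s*cos(5*pi*s/4)/(5*pi) + 48*sin(5*pi*s/4)/(25*pi**2) - 8*cos(5*pi*s/4)/(5*pi); evaluating from -4 to 0: ∫_{-4}^{0} (3*s + 2) sin(5*pi*s/4) ds = (-8/(5*pi)) - (-8/pi) = 32/(5*pi).
Integrating by parts (boundary term plus one more integral), an antiderivative of (s - 3) sin(5*pi*s/4) is -4*s*cos(5*pi*s/4)/(5*pi) + 16*sin(5*pi*s/4)/(25*pi**2) + 12*cos(5*pi*s/4)/(5*pi); evaluating from 0 to 4: ∫_{0}^{4} (s - 3) sin(5*pi*s/4) ds = (4/(5*pi)) - (12/(5*pi)) = -8/(5*pi).
Summing the pieces and multiplying by (1/4) gives b_5 = 6/(5*pi).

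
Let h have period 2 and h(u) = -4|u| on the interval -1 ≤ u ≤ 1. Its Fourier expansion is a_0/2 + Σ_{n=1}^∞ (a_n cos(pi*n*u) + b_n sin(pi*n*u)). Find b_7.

0

b_7 = ∫_{-1}^{1} h(u) sin(7*pi*u) du.
h is even and sin(7*pi*u) is odd, so the integrand is odd over a symmetric interval and the integral vanishes.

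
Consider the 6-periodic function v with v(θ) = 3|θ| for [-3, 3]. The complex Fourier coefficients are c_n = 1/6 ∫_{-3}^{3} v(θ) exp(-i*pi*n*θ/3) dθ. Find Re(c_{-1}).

-18/pi**2

Since v is real-valued, Re(c_{-1}) = 1/6 ∫_{-3}^{3} v(θ) cos(-pi*θ/3) dθ = a_{1}/2.
v is even and cos(-pi*θ/3) is even, so the integrand is even: ∫_{-3}^{3} v(θ) cos(-pi*θ/3) dθ = 2∫_0^{3} v(θ) cos(-pi*θ/3) dθ.
Integrating by parts (boundary term plus one more integral), an antiderivative of (3*θ) cos(-pi*θ/3) is 9*θ*sin(pi*θ/3)/pi + 27*cos(pi*θ/3)/pi**2; evaluating from 0 to 3: ∫_{0}^{3} (3*θ) cos(-pi*θ/3) dθ = (-27/pi**2) - (27/pi**2) = -54/pi**2.
So ∫_{-3}^{3} v(θ) cos(-pi*θ/3) dθ = -108/pi**2.
Hence Re(c_{-1}) = (1/6)·(-108/pi**2) = -18/pi**2.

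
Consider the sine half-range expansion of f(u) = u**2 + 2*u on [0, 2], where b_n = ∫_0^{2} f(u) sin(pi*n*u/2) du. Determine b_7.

16*(-2 + 49*pi**2)/(343*pi**3)

b_7 = ∫_0^{2} (u**2 + 2*u) sin(7*pi*u/2) du.
Integrating by parts twice (tabular method), an antiderivative of (u**2 + 2*u) sin(7*pi*u/2) is -2*u**2*cos(7*pi*u/2)/(7*pi) + 8*u*sin(7*pi*u/2)/(49*pi**2) - 4*u*cos(7*pi*u/2)/(7*pi) + 8*sin(7*pi*u/2)/(49*pi**2) + 16*cos(7*pi*u/2)/(343*pi**3); evaluating from 0 to 2: ∫_{0}^{2} (u**2 + 2*u) sin(7*pi*u/2) du = (16*(-1 + 49*pi**2)/(343*pi**3)) - (16/(343*pi**3)) = 16*(-2 + 49*pi**2)/(343*pi**3).
Hence b_7 = 16*(-2 + 49*pi**2)/(343*pi**3).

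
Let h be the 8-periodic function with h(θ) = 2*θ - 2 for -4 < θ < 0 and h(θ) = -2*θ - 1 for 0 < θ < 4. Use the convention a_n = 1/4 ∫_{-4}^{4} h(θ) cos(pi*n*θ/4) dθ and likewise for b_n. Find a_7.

a_7 = 1/4 ∫_{-4}^{4} h(θ) cos(7*pi*θ/4) dθ.
Split the integral at the breakpoints.
Integrating by parts (boundary term plus one more integral), an antiderivative of (2*θ - 2) cos(7*pi*θ/4) is 8*θ*sin(7*pi*θ/4)/(7*pi) - 8*sin(7*pi*θ/4)/(7*pi) + 32*cos(7*pi*θ/4)/(49*pi**2); evaluating from -4 to 0: ∫_{-4}^{0} (2*θ - 2) cos(7*pi*θ/4) dθ = (32/(49*pi**2)) - (-32/(49*pi**2)) = 64/(49*pi**2).
Integrating by parts (boundary term plus one more integral), an antiderivative of (-2*θ - 1) cos(7*pi*θ/4) is -8*θ*sin(7*pi*θ/4)/(7*pi) - 4*sin(7*pi*θ/4)/(7*pi) - 32*cos(7*pi*θ/4)/(49*pi**2); evaluating from 0 to 4: ∫_{0}^{4} (-2*θ - 1) cos(7*pi*θ/4) dθ = (32/(49*pi**2)) - (-32/(49*pi**2)) = 64/(49*pi**2).
Summing the pieces and multiplying by (1/4) gives a_7 = 32/(49*pi**2).

32/(49*pi**2)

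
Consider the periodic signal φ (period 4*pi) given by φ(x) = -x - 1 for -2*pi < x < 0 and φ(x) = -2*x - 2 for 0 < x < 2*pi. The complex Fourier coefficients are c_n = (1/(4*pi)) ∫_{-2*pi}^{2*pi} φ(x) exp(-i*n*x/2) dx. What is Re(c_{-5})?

Since φ is real-valued, Re(c_{-5}) = (1/(4*pi)) ∫_{-2*pi}^{2*pi} φ(x) cos(-5*x/2) dx = a_{5}/2.
Split the integral at the breakpoints.
Integrating by parts (boundary term plus one more integral), an antiderivative of (-x - 1) cos(-5*x/2) is -2*x*sin(5*x/2)/5 - 2*sin(5*x/2)/5 - 4*cos(5*x/2)/25; evaluating from -2*pi to 0: ∫_{-2*pi}^{0} (-x - 1) cos(-5*x/2) dx = (-4/25) - (4/25) = -8/25.
Integrating by parts (boundary term plus one more integral), an antiderivative of (-2*x - 2) cos(-5*x/2) is -4*x*sin(5*x/2)/5 - 4*sin(5*x/2)/5 - 8*cos(5*x/2)/25; evaluating from 0 to 2*pi: ∫_{0}^{2*pi} (-2*x - 2) cos(-5*x/2) dx = (8/25) - (-8/25) = 16/25.
So ∫_{-2*pi}^{2*pi} φ(x) cos(-5*x/2) dx = 8/25.
Hence Re(c_{-5}) = (1/(4*pi))·(8/25) = 2/(25*pi).

2/(25*pi)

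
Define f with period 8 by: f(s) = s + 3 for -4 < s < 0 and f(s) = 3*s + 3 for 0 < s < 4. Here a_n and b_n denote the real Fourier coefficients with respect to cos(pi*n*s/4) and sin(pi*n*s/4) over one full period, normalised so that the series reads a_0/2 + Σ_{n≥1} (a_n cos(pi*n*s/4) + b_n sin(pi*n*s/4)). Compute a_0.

10

a_0 = 1/4 ∫_{-4}^{4} f(s) ds = 1/4 · (40) = 10.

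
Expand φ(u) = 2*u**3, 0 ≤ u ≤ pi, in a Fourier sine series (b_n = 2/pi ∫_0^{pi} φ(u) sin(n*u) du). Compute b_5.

b_5 = 2/pi ∫_0^{pi} (2*u**3) sin(5*u) du.
Integrating by parts three times (tabular method), an antiderivative of (2*u**3) sin(5*u) is -2*u**3*cos(5*u)/5 + 6*u**2*sin(5*u)/25 + 12*u*cos(5*u)/125 - 12*sin(5*u)/625; evaluating from 0 to pi: ∫_{0}^{pi} (2*u**3) sin(5*u) du = (2*pi*(-6 + 25*pi**2)/125) - (0) = 2*pi*(-6 + 25*pi**2)/125.
Hence b_5 = (2/pi)·(2*pi*(-6 + 25*pi**2)/125) = -24/125 + 4*pi**2/5.

-24/125 + 4*pi**2/5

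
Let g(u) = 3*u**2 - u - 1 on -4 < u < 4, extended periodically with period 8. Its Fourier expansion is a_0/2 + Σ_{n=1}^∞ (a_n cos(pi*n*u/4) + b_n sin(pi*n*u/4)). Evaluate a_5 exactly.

-192/(25*pi**2)

a_5 = 1/4 ∫_{-4}^{4} g(u) cos(5*pi*u/4) du.
Integrating by parts twice (tabular method), an antiderivative of (3*u**2 - u - 1) cos(5*pi*u/4) is 12*u**2*sin(5*pi*u/4)/(5*pi) - 4*u*sin(5*pi*u/4)/(5*pi) + 96*u*cos(5*pi*u/4)/(25*pi**2) - 4*sin(5*pi*u/4)/(5*pi) - 384*sin(5*pi*u/4)/(125*pi**3) - 16*cos(5*pi*u/4)/(25*pi**2); evaluating from -4 to 4: ∫_{-4}^{4} (3*u**2 - u - 1) cos(5*pi*u/4) du = (-368/(25*pi**2)) - (16/pi**2) = -768/(25*pi**2).
Hence a_5 = (1/4)·(-768/(25*pi**2)) = -192/(25*pi**2).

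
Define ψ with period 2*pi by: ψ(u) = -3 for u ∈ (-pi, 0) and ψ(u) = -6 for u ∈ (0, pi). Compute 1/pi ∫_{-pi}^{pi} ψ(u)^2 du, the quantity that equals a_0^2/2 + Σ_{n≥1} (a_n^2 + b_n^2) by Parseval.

45

1/pi ∫_{-pi}^{pi} ψ(u)^2 du = 1/pi · (45*pi) = 45.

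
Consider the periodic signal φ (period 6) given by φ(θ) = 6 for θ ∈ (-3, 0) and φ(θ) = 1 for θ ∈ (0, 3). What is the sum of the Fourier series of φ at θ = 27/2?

1

θ = 27/2 differs from θ = 3/2 by 2 full period(s), and the series is 6-periodic.
φ is continuous at θ = 3/2 with value 1, so the series converges to 1 there.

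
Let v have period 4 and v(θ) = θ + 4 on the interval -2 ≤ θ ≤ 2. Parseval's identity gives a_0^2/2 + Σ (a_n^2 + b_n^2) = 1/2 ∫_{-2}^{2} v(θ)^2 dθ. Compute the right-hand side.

1/2 ∫_{-2}^{2} v(θ)^2 dθ = 1/2 · (208/3) = 104/3.

104/3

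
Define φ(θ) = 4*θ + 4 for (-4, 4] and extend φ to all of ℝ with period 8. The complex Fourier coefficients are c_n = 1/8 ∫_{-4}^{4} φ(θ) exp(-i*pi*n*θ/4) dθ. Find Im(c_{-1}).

16/pi

Since φ is real-valued, Im(c_{-1}) = -1/8 ∫_{-4}^{4} φ(θ) sin(-pi*θ/4) dθ = b_{1}/2.
Integrating by parts (boundary term plus one more integral), an antiderivative of (4*θ + 4) sin(-pi*θ/4) is 16*θ*cos(pi*θ/4)/pi - 64*sin(pi*θ/4)/pi**2 + 16*cos(pi*θ/4)/pi; evaluating from -4 to 4: ∫_{-4}^{4} (4*θ + 4) sin(-pi*θ/4) dθ = (-80/pi) - (48/pi) = -128/pi.
Hence Im(c_{-1}) = (-1/8)·(-128/pi) = 16/pi.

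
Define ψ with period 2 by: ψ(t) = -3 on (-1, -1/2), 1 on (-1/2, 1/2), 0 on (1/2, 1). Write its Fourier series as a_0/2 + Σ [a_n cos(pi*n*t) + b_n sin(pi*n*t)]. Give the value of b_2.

-3/pi

b_2 = ∫_{-1}^{1} ψ(t) sin(2*pi*t) dt.
Split the integral at the breakpoints.
Directly, an antiderivative of (-3) sin(2*pi*t) is 3*cos(2*pi*t)/(2*pi); evaluating from -1 to -1/2: ∫_{-1}^{-1/2} (-3) sin(2*pi*t) dt = (-3/(2*pi)) - (3/(2*pi)) = -3/pi.
Directly, an antiderivative of (1) sin(2*pi*t) is -cos(2*pi*t)/(2*pi); evaluating from -1/2 to 1/2: ∫_{-1/2}^{1/2} (1) sin(2*pi*t) dt = (1/(2*pi)) - (1/(2*pi)) = 0.
∫_{1/2}^{1} (0) sin(2*pi*t) dt = 0.
Summing the pieces gives b_2 = -3/pi.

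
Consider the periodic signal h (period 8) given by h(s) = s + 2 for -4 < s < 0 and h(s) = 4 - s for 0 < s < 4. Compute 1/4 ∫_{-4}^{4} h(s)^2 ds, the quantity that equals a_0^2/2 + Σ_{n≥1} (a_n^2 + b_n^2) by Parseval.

20/3

1/4 ∫_{-4}^{4} h(s)^2 ds = 1/4 · (80/3) = 20/3.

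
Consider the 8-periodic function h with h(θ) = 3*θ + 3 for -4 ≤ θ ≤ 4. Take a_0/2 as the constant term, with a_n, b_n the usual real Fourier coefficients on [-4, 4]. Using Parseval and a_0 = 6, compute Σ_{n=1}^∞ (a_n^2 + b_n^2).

Parseval: a_0^2/2 + Σ_{n≥1} (a_n^2+b_n^2) = 1/4 ∫_{-4}^{4} h(θ)^2 dθ = 114.
Subtract a_0^2/2 = 18: Σ (a_n^2+b_n^2) = 96.

96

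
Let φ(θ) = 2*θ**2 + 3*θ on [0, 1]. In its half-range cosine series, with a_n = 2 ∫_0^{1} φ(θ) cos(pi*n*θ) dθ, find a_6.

a_6 = 2 ∫_0^{1} (2*θ**2 + 3*θ) cos(6*pi*θ) dθ.
Integrating by parts twice (tabular method), an antiderivative of (2*θ**2 + 3*θ) cos(6*pi*θ) is θ**2*sin(6*pi*θ)/(3*pi) + θ*sin(6*pi*θ)/(2*pi) + θ*cos(6*pi*θ)/(9*pi**2) - sin(6*pi*θ)/(54*pi**3) + cos(6*pi*θ)/(12*pi**2); evaluating from 0 to 1: ∫_{0}^{1} (2*θ**2 + 3*θ) cos(6*pi*θ) dθ = (7/(36*pi**2)) - (1/(12*pi**2)) = 1/(9*pi**2).
Hence a_6 = 2·(1/(9*pi**2)) = 2/(9*pi**2).

2/(9*pi**2)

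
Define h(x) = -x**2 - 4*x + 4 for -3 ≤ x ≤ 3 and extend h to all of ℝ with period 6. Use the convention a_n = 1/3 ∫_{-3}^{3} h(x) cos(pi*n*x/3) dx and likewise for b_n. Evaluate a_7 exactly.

a_7 = 1/3 ∫_{-3}^{3} h(x) cos(7*pi*x/3) dx.
Integrating by parts twice (tabular method), an antiderivative of (-x**2 - 4*x + 4) cos(7*pi*x/3) is -3*x**2*sin(7*pi*x/3)/(7*pi) - 12*x*sin(7*pi*x/3)/(7*pi) - 18*x*cos(7*pi*x/3)/(49*pi**2) + 54*sin(7*pi*x/3)/(343*pi**3) + 12*sin(7*pi*x/3)/(7*pi) - 36*cos(7*pi*x/3)/(49*pi**2); evaluating from -3 to 3: ∫_{-3}^{3} (-x**2 - 4*x + 4) cos(7*pi*x/3) dx = (90/(49*pi**2)) - (-18/(49*pi**2)) = 108/(49*pi**2).
Hence a_7 = (1/3)·(108/(49*pi**2)) = 36/(49*pi**2).

36/(49*pi**2)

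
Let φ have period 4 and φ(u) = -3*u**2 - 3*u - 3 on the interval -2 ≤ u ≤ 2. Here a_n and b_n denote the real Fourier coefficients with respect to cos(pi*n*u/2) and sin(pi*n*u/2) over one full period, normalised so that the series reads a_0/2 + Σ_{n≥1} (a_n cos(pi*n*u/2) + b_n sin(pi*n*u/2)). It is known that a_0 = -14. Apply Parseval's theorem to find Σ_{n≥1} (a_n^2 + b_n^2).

Parseval: a_0^2/2 + Σ_{n≥1} (a_n^2+b_n^2) = 1/2 ∫_{-2}^{2} φ(u)^2 du = 738/5.
Subtract a_0^2/2 = 98: Σ (a_n^2+b_n^2) = 248/5.

248/5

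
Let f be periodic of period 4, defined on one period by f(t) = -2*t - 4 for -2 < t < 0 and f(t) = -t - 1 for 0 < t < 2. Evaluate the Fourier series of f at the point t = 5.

t = 5 differs from t = 1 by 1 full period(s), and the series is 4-periodic.
f is continuous at t = 1 with value -2, so the series converges to -2 there.

-2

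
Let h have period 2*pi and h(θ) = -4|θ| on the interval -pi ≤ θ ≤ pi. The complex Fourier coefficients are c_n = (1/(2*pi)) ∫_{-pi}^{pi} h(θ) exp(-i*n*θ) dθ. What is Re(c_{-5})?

8/(25*pi)

Since h is real-valued, Re(c_{-5}) = (1/(2*pi)) ∫_{-pi}^{pi} h(θ) cos(-5*θ) dθ = a_{5}/2.
h is even and cos(-5*θ) is even, so the integrand is even: ∫_{-pi}^{pi} h(θ) cos(-5*θ) dθ = 2∫_0^{pi} h(θ) cos(-5*θ) dθ.
Integrating by parts (boundary term plus one more integral), an antiderivative of (-4*θ) cos(-5*θ) is -4*θ*sin(5*θ)/5 - 4*cos(5*θ)/25; evaluating from 0 to pi: ∫_{0}^{pi} (-4*θ) cos(-5*θ) dθ = (4/25) - (-4/25) = 8/25.
So ∫_{-pi}^{pi} h(θ) cos(-5*θ) dθ = 16/25.
Hence Re(c_{-5}) = (1/(2*pi))·(16/25) = 8/(25*pi).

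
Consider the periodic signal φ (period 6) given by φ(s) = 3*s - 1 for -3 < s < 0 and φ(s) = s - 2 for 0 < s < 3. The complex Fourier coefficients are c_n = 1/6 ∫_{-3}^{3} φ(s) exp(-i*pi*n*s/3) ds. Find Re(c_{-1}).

6/pi**2

Since φ is real-valued, Re(c_{-1}) = 1/6 ∫_{-3}^{3} φ(s) cos(-pi*s/3) ds = a_{1}/2.
Split the integral at the breakpoints.
Integrating by parts (boundary term plus one more integral), an antiderivative of (3*s - 1) cos(-pi*s/3) is 9*s*sin(pi*s/3)/pi - 3*sin(pi*s/3)/pi + 27*cos(pi*s/3)/pi**2; evaluating from -3 to 0: ∫_{-3}^{0} (3*s - 1) cos(-pi*s/3) ds = (27/pi**2) - (-27/pi**2) = 54/pi**2.
Integrating by parts (boundary term plus one more integral), an antiderivative of (s - 2) cos(-pi*s/3) is 3*s*sin(pi*s/3)/pi - 6*sin(pi*s/3)/pi + 9*cos(pi*s/3)/pi**2; evaluating from 0 to 3: ∫_{0}^{3} (s - 2) cos(-pi*s/3) ds = (-9/pi**2) - (9/pi**2) = -18/pi**2.
So ∫_{-3}^{3} φ(s) cos(-pi*s/3) ds = 36/pi**2.
Hence Re(c_{-1}) = (1/6)·(36/pi**2) = 6/pi**2.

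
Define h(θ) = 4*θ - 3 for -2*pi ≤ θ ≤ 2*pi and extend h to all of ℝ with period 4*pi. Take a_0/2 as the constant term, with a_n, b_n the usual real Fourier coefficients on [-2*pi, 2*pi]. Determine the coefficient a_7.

0

a_7 = (1/(2*pi)) ∫_{-2*pi}^{2*pi} h(θ) cos(7*θ/2) dθ.
Integrating by parts (boundary term plus one more integral), an antiderivative of (4*θ - 3) cos(7*θ/2) is 8*θ*sin(7*θ/2)/7 - 6*sin(7*θ/2)/7 + 16*cos(7*θ/2)/49; evaluating from -2*pi to 2*pi: ∫_{-2*pi}^{2*pi} (4*θ - 3) cos(7*θ/2) dθ = (-16/49) - (-16/49) = 0.
Hence a_7 = (1/(2*pi))·(0) = 0.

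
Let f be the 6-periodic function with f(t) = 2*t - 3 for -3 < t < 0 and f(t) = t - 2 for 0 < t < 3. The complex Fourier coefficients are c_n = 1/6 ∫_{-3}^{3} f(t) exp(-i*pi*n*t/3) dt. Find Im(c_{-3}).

Since f is real-valued, Im(c_{-3}) = -1/6 ∫_{-3}^{3} f(t) sin(-pi*t) dt = b_{3}/2.
Split the integral at the breakpoints.
Integrating by parts (boundary term plus one more integral), an antiderivative of (2*t - 3) sin(-pi*t) is 2*t*cos(pi*t)/pi - 2*sin(pi*t)/pi**2 - 3*cos(pi*t)/pi; evaluating from -3 to 0: ∫_{-3}^{0} (2*t - 3) sin(-pi*t) dt = (-3/pi) - (9/pi) = -12/pi.
Integrating by parts (boundary term plus one more integral), an antiderivative of (t - 2) sin(-pi*t) is t*cos(pi*t)/pi - sin(pi*t)/pi**2 - 2*cos(pi*t)/pi; evaluating from 0 to 3: ∫_{0}^{3} (t - 2) sin(-pi*t) dt = (-1/pi) - (-2/pi) = 1/pi.
So ∫_{-3}^{3} f(t) sin(-pi*t) dt = -11/pi.
Hence Im(c_{-3}) = (-1/6)·(-11/pi) = 11/(6*pi).

11/(6*pi)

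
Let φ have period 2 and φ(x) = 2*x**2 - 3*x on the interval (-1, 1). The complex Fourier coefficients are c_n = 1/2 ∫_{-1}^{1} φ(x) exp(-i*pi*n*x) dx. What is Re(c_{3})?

-4/(9*pi**2)

Since φ is real-valued, Re(c_{3}) = 1/2 ∫_{-1}^{1} φ(x) cos(3*pi*x) dx = a_{3}/2.
Integrating by parts twice (tabular method), an antiderivative of (2*x**2 - 3*x) cos(3*pi*x) is 2*x**2*sin(3*pi*x)/(3*pi) - x*sin(3*pi*x)/pi + 4*x*cos(3*pi*x)/(9*pi**2) - 4*sin(3*pi*x)/(27*pi**3) - cos(3*pi*x)/(3*pi**2); evaluating from -1 to 1: ∫_{-1}^{1} (2*x**2 - 3*x) cos(3*pi*x) dx = (-1/(9*pi**2)) - (7/(9*pi**2)) = -8/(9*pi**2).
Hence Re(c_{3}) = (1/2)·(-8/(9*pi**2)) = -4/(9*pi**2).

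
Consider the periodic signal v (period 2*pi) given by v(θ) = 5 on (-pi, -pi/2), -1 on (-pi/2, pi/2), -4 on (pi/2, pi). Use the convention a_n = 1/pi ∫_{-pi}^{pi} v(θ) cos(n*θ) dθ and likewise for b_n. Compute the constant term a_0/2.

-1/4

a_0 = 1/pi ∫_{-pi}^{pi} v(θ) dθ = 1/pi · (-pi/2) = -1/2.
So the constant term a_0/2 = -1/4.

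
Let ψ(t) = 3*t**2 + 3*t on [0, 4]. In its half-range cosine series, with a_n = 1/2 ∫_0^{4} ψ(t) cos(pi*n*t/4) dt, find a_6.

a_6 = 1/2 ∫_0^{4} (3*t**2 + 3*t) cos(3*pi*t/2) dt.
Integrating by parts twice (tabular method), an antiderivative of (3*t**2 + 3*t) cos(3*pi*t/2) is 2*t**2*sin(3*pi*t/2)/pi + 2*t*sin(3*pi*t/2)/pi + 8*t*cos(3*pi*t/2)/(3*pi**2) - 16*sin(3*pi*t/2)/(9*pi**3) + 4*cos(3*pi*t/2)/(3*pi**2); evaluating from 0 to 4: ∫_{0}^{4} (3*t**2 + 3*t) cos(3*pi*t/2) dt = (12/pi**2) - (4/(3*pi**2)) = 32/(3*pi**2).
Hence a_6 = (1/2)·(32/(3*pi**2)) = 16/(3*pi**2).

16/(3*pi**2)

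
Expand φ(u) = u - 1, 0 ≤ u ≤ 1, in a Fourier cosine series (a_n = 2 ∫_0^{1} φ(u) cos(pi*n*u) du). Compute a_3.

-4/(9*pi**2)

a_3 = 2 ∫_0^{1} (u - 1) cos(3*pi*u) du.
Integrating by parts (boundary term plus one more integral), an antiderivative of (u - 1) cos(3*pi*u) is u*sin(3*pi*u)/(3*pi) - sin(3*pi*u)/(3*pi) + cos(3*pi*u)/(9*pi**2); evaluating from 0 to 1: ∫_{0}^{1} (u - 1) cos(3*pi*u) du = (-1/(9*pi**2)) - (1/(9*pi**2)) = -2/(9*pi**2).
Hence a_3 = 2·(-2/(9*pi**2)) = -4/(9*pi**2).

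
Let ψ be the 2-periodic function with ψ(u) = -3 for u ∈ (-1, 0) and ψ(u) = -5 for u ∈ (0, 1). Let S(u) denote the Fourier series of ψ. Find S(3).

-4

u = 3 differs from u = -1 by 2 full period(s), and the series is 2-periodic.
At u = -1 the one-sided limits are ψ(-1^-) = -5 and ψ(-1^+) = -3.
By Dirichlet's theorem the series converges to their average, [(-5) + (-3)]/2 = -4.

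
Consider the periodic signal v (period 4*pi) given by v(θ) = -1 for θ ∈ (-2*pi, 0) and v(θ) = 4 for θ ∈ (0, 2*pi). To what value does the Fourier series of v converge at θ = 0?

At θ = 0 the one-sided limits are v(0^-) = -1 and v(0^+) = 4.
By Dirichlet's theorem the series converges to their average, [(-1) + (4)]/2 = 3/2.

3/2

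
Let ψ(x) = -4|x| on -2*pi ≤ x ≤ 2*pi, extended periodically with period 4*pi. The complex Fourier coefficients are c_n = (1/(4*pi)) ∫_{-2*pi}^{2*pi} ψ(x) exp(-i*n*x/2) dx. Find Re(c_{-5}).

16/(25*pi)

Since ψ is real-valued, Re(c_{-5}) = (1/(4*pi)) ∫_{-2*pi}^{2*pi} ψ(x) cos(-5*x/2) dx = a_{5}/2.
ψ is even and cos(-5*x/2) is even, so the integrand is even: ∫_{-2*pi}^{2*pi} ψ(x) cos(-5*x/2) dx = 2∫_0^{2*pi} ψ(x) cos(-5*x/2) dx.
Integrating by parts (boundary term plus one more integral), an antiderivative of (-4*x) cos(-5*x/2) is -8*x*sin(5*x/2)/5 - 16*cos(5*x/2)/25; evaluating from 0 to 2*pi: ∫_{0}^{2*pi} (-4*x) cos(-5*x/2) dx = (16/25) - (-16/25) = 32/25.
So ∫_{-2*pi}^{2*pi} ψ(x) cos(-5*x/2) dx = 64/25.
Hence Re(c_{-5}) = (1/(4*pi))·(64/25) = 16/(25*pi).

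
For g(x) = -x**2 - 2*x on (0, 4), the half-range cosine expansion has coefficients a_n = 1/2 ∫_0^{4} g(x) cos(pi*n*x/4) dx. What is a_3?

a_3 = 1/2 ∫_0^{4} (-x**2 - 2*x) cos(3*pi*x/4) dx.
Integrating by parts twice (tabular method), an antiderivative of (-x**2 - 2*x) cos(3*pi*x/4) is -4*x**2*sin(3*pi*x/4)/(3*pi) - 8*x*sin(3*pi*x/4)/(3*pi) - 32*x*cos(3*pi*x/4)/(9*pi**2) + 128*sin(3*pi*x/4)/(27*pi**3) - 32*cos(3*pi*x/4)/(9*pi**2); evaluating from 0 to 4: ∫_{0}^{4} (-x**2 - 2*x) cos(3*pi*x/4) dx = (160/(9*pi**2)) - (-32/(9*pi**2)) = 64/(3*pi**2).
Hence a_3 = (1/2)·(64/(3*pi**2)) = 32/(3*pi**2).

32/(3*pi**2)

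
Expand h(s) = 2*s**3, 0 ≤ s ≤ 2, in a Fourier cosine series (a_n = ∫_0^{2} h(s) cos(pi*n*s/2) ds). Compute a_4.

a_4 = ∫_0^{2} (2*s**3) cos(2*pi*s) ds.
Integrating by parts three times (tabular method), an antiderivative of (2*s**3) cos(2*pi*s) is s**3*sin(2*pi*s)/pi + 3*s**2*cos(2*pi*s)/(2*pi**2) - 3*s*sin(2*pi*s)/(2*pi**3) - 3*cos(2*pi*s)/(4*pi**4); evaluating from 0 to 2: ∫_{0}^{2} (2*s**3) cos(2*pi*s) ds = (3*(-1 + 8*pi**2)/(4*pi**4)) - (-3/(4*pi**4)) = 6/pi**2.
Hence a_4 = 6/pi**2.

6/pi**2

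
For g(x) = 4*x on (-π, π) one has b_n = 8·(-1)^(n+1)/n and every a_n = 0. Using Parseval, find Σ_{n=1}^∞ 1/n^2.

pi**2/6

Parseval: Σ b_n^2 = (1/π) ∫_{-π}^{π} g(x)^2 dx = 32*pi**2/3.
Σ b_n^2 = Σ 64/n^2, so Σ 1/n^2 = (32*pi**2/3)/64 = pi**2/6.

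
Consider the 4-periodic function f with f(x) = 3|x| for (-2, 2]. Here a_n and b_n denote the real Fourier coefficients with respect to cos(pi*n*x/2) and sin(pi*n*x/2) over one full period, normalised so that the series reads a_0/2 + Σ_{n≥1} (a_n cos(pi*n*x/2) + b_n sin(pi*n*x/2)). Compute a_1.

a_1 = 1/2 ∫_{-2}^{2} f(x) cos(pi*x/2) dx.
f is even and cos(pi*x/2) is even, so the integrand is even and a_1 = ∫_0^{2} f(x) cos(pi*x/2) dx.
Integrating by parts (boundary term plus one more integral), an antiderivative of (3*x) cos(pi*x/2) is 6*x*sin(pi*x/2)/pi + 12*cos(pi*x/2)/pi**2; evaluating from 0 to 2: ∫_{0}^{2} (3*x) cos(pi*x/2) dx = (-12/pi**2) - (12/pi**2) = -24/pi**2.
Hence a_1 = -24/pi**2.

-24/pi**2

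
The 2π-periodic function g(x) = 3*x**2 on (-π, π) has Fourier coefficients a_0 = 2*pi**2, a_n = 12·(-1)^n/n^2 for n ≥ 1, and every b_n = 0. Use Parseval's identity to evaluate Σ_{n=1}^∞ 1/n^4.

Parseval: a_0^2/2 + Σ a_n^2 = (1/π) ∫_{-π}^{π} g(x)^2 dx = 18*pi**4/5.
Subtract a_0^2/2 = 2*pi**4: Σ a_n^2 = 8*pi**4/5.
Since a_n^2 = 144/n^4, Σ 1/n^4 = pi**4/90.

pi**4/90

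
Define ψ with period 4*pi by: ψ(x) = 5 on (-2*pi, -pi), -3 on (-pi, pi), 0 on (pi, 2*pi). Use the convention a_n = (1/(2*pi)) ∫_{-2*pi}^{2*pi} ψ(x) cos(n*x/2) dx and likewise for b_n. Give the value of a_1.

a_1 = (1/(2*pi)) ∫_{-2*pi}^{2*pi} ψ(x) cos(x/2) dx.
Split the integral at the breakpoints.
Directly, an antiderivative of (5) cos(x/2) is 10*sin(x/2); evaluating from -2*pi to -pi: ∫_{-2*pi}^{-pi} (5) cos(x/2) dx = (-10) - (0) = -10.
Directly, an antiderivative of (-3) cos(x/2) is -6*sin(x/2); evaluating from -pi to pi: ∫_{-pi}^{pi} (-3) cos(x/2) dx = (-6) - (6) = -12.
∫_{pi}^{2*pi} (0) cos(x/2) dx = 0.
Summing the pieces and multiplying by (1/(2*pi)) gives a_1 = -11/pi.

-11/pi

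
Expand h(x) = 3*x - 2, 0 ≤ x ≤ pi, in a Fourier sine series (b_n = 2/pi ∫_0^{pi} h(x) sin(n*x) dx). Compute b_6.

-1

b_6 = 2/pi ∫_0^{pi} (3*x - 2) sin(6*x) dx.
Integrating by parts (boundary term plus one more integral), an antiderivative of (3*x - 2) sin(6*x) is -x*cos(6*x)/2 + sin(6*x)/12 + cos(6*x)/3; evaluating from 0 to pi: ∫_{0}^{pi} (3*x - 2) sin(6*x) dx = (1/3 - pi/2) - (1/3) = -pi/2.
Hence b_6 = (2/pi)·(-pi/2) = -1.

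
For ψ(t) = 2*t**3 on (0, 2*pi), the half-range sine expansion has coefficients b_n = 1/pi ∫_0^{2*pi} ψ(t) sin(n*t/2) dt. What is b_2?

24 - 16*pi**2

b_2 = 1/pi ∫_0^{2*pi} (2*t**3) sin(t) dt.
Integrating by parts three times (tabular method), an antiderivative of (2*t**3) sin(t) is -2*t**3*cos(t) + 6*t**2*sin(t) + 12*t*cos(t) - 12*sin(t); evaluating from 0 to 2*pi: ∫_{0}^{2*pi} (2*t**3) sin(t) dt = (-16*pi**3 + 24*pi) - (0) = -16*pi**3 + 24*pi.
Hence b_2 = (1/pi)·(-16*pi**3 + 24*pi) = 24 - 16*pi**2.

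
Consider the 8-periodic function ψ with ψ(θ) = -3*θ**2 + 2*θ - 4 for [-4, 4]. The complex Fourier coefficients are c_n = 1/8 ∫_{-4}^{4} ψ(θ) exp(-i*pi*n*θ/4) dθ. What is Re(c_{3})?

32/(3*pi**2)

Since ψ is real-valued, Re(c_{3}) = 1/8 ∫_{-4}^{4} ψ(θ) cos(3*pi*θ/4) dθ = a_{3}/2.
Integrating by parts twice (tabular method), an antiderivative of (-3*θ**2 + 2*θ - 4) cos(3*pi*θ/4) is -4*θ**2*sin(3*pi*θ/4)/pi + 8*θ*sin(3*pi*θ/4)/(3*pi) - 32*θ*cos(3*pi*θ/4)/(3*pi**2) - 16*sin(3*pi*θ/4)/(3*pi) + 128*sin(3*pi*θ/4)/(9*pi**3) + 32*cos(3*pi*θ/4)/(9*pi**2); evaluating from -4 to 4: ∫_{-4}^{4} (-3*θ**2 + 2*θ - 4) cos(3*pi*θ/4) dθ = (352/(9*pi**2)) - (-416/(9*pi**2)) = 256/(3*pi**2).
Hence Re(c_{3}) = (1/8)·(256/(3*pi**2)) = 32/(3*pi**2).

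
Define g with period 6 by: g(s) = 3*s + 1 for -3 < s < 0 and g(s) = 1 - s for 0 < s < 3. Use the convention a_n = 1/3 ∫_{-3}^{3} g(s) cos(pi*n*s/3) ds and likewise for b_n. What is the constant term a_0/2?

a_0 = 1/3 ∫_{-3}^{3} g(s) ds = 1/3 · (-12) = -4.
So the constant term a_0/2 = -2.

-2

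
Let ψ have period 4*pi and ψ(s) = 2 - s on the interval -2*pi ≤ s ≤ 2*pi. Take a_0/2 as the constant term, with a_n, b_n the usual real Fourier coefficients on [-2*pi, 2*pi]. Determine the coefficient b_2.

b_2 = (1/(2*pi)) ∫_{-2*pi}^{2*pi} ψ(s) sin(s) ds.
Integrating by parts (boundary term plus one more integral), an antiderivative of (2 - s) sin(s) is s*cos(s) - sin(s) - 2*cos(s); evaluating from -2*pi to 2*pi: ∫_{-2*pi}^{2*pi} (2 - s) sin(s) ds = (-2 + 2*pi) - (-2*pi - 2) = 4*pi.
Hence b_2 = (1/(2*pi))·(4*pi) = 2.

2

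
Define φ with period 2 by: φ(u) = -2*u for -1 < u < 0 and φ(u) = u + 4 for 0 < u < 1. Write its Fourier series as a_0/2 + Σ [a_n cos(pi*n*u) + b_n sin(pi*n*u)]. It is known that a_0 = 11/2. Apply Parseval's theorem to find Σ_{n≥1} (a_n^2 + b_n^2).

Parseval: a_0^2/2 + Σ_{n≥1} (a_n^2+b_n^2) = ∫_{-1}^{1} φ(u)^2 du = 65/3.
Subtract a_0^2/2 = 121/8: Σ (a_n^2+b_n^2) = 157/24.

157/24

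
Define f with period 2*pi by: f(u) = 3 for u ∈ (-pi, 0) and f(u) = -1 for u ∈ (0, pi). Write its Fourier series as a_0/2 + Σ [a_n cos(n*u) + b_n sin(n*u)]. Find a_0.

2

a_0 = 1/pi ∫_{-pi}^{pi} f(u) du = 1/pi · (2*pi) = 2.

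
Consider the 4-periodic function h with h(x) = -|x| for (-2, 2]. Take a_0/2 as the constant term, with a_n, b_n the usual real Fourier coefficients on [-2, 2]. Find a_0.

a_0 = 1/2 ∫_{-2}^{2} h(x) dx = 1/2 · (-4) = -2.

-2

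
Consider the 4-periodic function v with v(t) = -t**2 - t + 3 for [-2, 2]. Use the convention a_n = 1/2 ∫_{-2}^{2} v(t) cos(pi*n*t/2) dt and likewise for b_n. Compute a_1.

a_1 = 1/2 ∫_{-2}^{2} v(t) cos(pi*t/2) dt.
Integrating by parts twice (tabular method), an antiderivative of (-t**2 - t + 3) cos(pi*t/2) is -2*t**2*sin(pi*t/2)/pi - 2*t*sin(pi*t/2)/pi - 8*t*cos(pi*t/2)/pi**2 + 16*sin(pi*t/2)/pi**3 + 6*sin(pi*t/2)/pi - 4*cos(pi*t/2)/pi**2; evaluating from -2 to 2: ∫_{-2}^{2} (-t**2 - t + 3) cos(pi*t/2) dt = (20/pi**2) - (-12/pi**2) = 32/pi**2.
Hence a_1 = (1/2)·(32/pi**2) = 16/pi**2.

16/pi**2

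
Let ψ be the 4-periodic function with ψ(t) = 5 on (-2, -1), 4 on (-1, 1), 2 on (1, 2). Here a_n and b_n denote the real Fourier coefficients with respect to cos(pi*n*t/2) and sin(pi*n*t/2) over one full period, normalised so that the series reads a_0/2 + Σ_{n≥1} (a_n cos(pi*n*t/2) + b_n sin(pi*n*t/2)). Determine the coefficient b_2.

b_2 = 1/2 ∫_{-2}^{2} ψ(t) sin(pi*t) dt.
Split the integral at the breakpoints.
Directly, an antiderivative of (5) sin(pi*t) is -5*cos(pi*t)/pi; evaluating from -2 to -1: ∫_{-2}^{-1} (5) sin(pi*t) dt = (5/pi) - (-5/pi) = 10/pi.
Directly, an antiderivative of (4) sin(pi*t) is -4*cos(pi*t)/pi; evaluating from -1 to 1: ∫_{-1}^{1} (4) sin(pi*t) dt = (4/pi) - (4/pi) = 0.
Directly, an antiderivative of (2) sin(pi*t) is -2*cos(pi*t)/pi; evaluating from 1 to 2: ∫_{1}^{2} (2) sin(pi*t) dt = (-2/pi) - (2/pi) = -4/pi.
Summing the pieces and multiplying by (1/2) gives b_2 = 3/pi.

3/pi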